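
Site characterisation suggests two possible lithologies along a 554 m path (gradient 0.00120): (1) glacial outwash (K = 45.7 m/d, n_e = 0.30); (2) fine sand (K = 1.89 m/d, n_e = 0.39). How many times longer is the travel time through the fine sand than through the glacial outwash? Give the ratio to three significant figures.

31.4

Unit 1 (glacial outwash): v = 45.7×0.0012/0.30 = 0.1828 m/d, t = 554/0.1828 = 3031 d
Unit 2 (fine sand): v = 1.89×0.0012/0.39 = 0.005815 m/d, t = 554/0.005815 = 95260 d
t(fine sand) / t(glacial outwash) = 95260/3031 = 31.4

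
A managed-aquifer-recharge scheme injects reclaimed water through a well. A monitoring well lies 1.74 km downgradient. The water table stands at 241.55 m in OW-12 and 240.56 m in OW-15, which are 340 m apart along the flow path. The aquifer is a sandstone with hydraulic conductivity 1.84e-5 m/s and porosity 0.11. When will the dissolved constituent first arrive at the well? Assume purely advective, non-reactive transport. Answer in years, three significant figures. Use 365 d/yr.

Hydraulic gradient i = (241.55 − 240.56) / 340 = 0.99 / 340 = 0.002912
K = 1.84e-5 m/s × 86400 s/d = 1.590 m/d
q = Ki = 1.590 × 0.002912 = 0.004629 m/d
Average linear velocity = 0.004629 / 0.11 = 0.04208 m/d
L = 1.74 km = 1740 m
t = L / v = 1740 / 0.04208 = 41350 d
   = 41350 / 365 = 113 yr

113 years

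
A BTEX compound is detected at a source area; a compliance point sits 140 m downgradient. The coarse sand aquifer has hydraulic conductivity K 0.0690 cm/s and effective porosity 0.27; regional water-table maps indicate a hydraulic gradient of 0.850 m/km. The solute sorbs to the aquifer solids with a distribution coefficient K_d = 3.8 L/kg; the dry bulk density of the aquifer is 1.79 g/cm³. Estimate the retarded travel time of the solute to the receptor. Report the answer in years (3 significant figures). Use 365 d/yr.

K = 0.0690 cm/s × 864 = 59.62 m/d
q = Ki = 59.62 × 8.5e-4 = 0.05067 m/d
v = Ki/n = 59.62·8.5e-4/0.27 = 0.1877 m/d
Retardation R = 1 + ρ_b·K_d/n = 1 + 1.79×3.8/0.27 = 26.19
Contaminant velocity v_c = v/R = 0.1877/26.19 = 0.007165 m/d
t = L/v_c = 140/0.007165 = 19540 d
   = 19540/365 = 53.5 yr

53.5 years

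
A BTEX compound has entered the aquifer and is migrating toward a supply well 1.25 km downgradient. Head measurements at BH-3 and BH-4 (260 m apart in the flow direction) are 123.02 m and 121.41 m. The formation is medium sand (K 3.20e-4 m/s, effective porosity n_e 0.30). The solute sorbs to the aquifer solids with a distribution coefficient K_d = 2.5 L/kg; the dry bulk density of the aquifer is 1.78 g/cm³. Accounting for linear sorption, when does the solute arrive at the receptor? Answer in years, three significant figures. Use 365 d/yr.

Hydraulic gradient i = (123.02 − 121.41) / 260 = 1.61 / 260 = 0.006192
K = 3.20e-4 m/s × 86400 s/d = 27.65 m/d
q = Ki = 27.65 × 0.006192 = 0.1712 m/d
v = Ki/n = 27.65·0.006192/0.30 = 0.5707 m/d
Retardation R = 1 + ρ_b·K_d/n = 1 + 1.78×2.5/0.30 = 15.83
Contaminant velocity v_c = v/R = 0.5707/15.83 = 0.03604 m/d
L = 1.25 km = 1250 m
t = L/v_c = 1250/0.03604 = 34680 d
   = 34680/365 = 95.0 yr

95.0 years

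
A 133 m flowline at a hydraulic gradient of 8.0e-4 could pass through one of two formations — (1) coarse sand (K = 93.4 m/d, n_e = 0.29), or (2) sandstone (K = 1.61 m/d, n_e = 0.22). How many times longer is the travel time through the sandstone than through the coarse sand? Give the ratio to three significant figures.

Unit 1 (coarse sand): v = 93.4×8.0e-4/0.29 = 0.2577 m/d, t = 133/0.2577 = 516.2 d
Unit 2 (sandstone): v = 1.61×8.0e-4/0.22 = 0.005855 m/d, t = 133/0.005855 = 22720 d
t(sandstone) / t(coarse sand) = 22720/516.2 = 44.0

44.0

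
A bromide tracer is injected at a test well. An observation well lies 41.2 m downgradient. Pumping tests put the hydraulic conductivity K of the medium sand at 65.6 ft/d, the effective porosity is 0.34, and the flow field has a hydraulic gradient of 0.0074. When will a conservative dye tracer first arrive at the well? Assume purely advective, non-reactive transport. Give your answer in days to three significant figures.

94.7 days

K = 65.6 ft/d × 0.3048 = 19.99 m/d
Specific discharge q = 19.99 × 0.0074 = 0.1480 m/d
Seepage velocity v = q / n = 0.1480 / 0.34 = 0.4352 m/d
t = L / v = 41.2 / 0.4352 = 94.67 d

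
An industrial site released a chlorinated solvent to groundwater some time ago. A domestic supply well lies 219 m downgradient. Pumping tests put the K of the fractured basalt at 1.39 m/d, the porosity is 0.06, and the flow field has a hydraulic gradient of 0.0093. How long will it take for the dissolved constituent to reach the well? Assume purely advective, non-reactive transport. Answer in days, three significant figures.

1020 days

Specific discharge q = 1.39 × 0.0093 = 0.01293 m/d
v_s = q/n_e = 0.01293/0.06 = 0.2154 m/d
t = L / v = 219 / 0.2154 = 1016 d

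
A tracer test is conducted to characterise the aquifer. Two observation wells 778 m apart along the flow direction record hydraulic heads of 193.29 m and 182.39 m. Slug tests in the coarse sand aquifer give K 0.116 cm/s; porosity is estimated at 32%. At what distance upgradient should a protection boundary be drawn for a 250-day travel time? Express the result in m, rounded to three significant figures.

1100 m

Hydraulic gradient i = (193.29 − 182.39) / 778 = 10.90 / 778 = 0.01401
K = 0.116 cm/s × 864 = 100.2 m/d
q = Ki = 100.2 × 0.01401 = 1.404 m/d
v = Ki/n = 100.2·0.01401/0.32 = 4.388 m/d
L = v × T = 4.388 × 250 = 1097 m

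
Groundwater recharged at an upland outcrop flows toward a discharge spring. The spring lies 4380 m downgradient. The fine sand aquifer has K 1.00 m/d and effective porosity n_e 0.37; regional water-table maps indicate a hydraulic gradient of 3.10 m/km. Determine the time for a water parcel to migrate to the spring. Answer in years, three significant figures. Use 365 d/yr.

Specific discharge q = 1.00 × 0.0031 = 0.003100 m/d
v_s = q/n_e = 0.003100/0.37 = 0.008378 m/d
t = L / v = 4380 / 0.008378 = 522800 d
   = 522800 / 365 = 1430 yr

1430 years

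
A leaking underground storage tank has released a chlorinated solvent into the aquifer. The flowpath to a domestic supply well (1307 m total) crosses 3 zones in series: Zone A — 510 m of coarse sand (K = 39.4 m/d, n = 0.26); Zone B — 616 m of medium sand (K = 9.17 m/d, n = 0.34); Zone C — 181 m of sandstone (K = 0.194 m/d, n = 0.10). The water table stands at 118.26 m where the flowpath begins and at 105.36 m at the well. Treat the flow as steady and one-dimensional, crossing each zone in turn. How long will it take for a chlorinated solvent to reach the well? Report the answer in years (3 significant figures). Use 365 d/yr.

Total head drop ΔH = 118.26 − 105.36 = 12.90 m
Continuity: the same q passes through each zone, so ΔH = q·Σ(L_j/K_j) — the zones act as resistances in series.
Σ(L/K) = 510/39.4 + 616/9.17 + 181/0.194 = 12.94 + 67.18 + 933.0 = 1013 d
q = ΔH / Σ(L/K) = 12.90 / 1013 = 0.01273 m/d (same in every zone)
Zone A: v = q/n = 0.01273/0.26 = 0.04897 m/d → t_A = 510/0.04897 = 10410 d
Zone B: v = q/n = 0.01273/0.34 = 0.03745 m/d → t_B = 616/0.03745 = 16450 d
Zone C: v = q/n = 0.01273/0.10 = 0.1273 m/d → t_C = 181/0.1273 = 1421 d
Total t = 10410 + 16450 + 1421 = 28280 d
   = 28280 / 365 = 77.5 yr

77.5 years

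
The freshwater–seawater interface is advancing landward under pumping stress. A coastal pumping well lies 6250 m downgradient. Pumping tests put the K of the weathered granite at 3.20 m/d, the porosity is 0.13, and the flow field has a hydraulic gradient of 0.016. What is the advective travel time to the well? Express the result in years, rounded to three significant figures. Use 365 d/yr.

Specific discharge q = 3.20 × 0.016 = 0.05120 m/d
v = Ki/n = 3.20·0.016/0.13 = 0.3938 m/d
t = L / v = 6250 / 0.3938 = 15870 d
   = 15870 / 365 = 43.5 yr

43.5 years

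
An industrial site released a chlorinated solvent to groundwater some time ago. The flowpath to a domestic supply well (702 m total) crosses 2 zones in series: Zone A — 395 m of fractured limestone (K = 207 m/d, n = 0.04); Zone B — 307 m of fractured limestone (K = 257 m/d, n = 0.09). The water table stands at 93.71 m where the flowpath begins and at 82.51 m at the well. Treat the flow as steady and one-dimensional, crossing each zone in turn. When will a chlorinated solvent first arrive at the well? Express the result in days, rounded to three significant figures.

12.0 days

Total head drop ΔH = 93.71 − 82.51 = 11.20 m
Steady 1-D flow in series ⇒ the Darcy flux q is identical in every zone and the zone head losses add (resistances L/K in series).
Σ(L/K) = 395/207 + 307/257 = 1.908 + 1.195 = 3.103 d
q = ΔH / Σ(L/K) = 11.20 / 3.103 = 3.610 m/d (same in every zone)
Zone A: v = q/n = 3.610/0.04 = 90.24 m/d → t_A = 395/90.24 = 4.377 d
Zone B: v = q/n = 3.610/0.09 = 40.11 m/d → t_B = 307/40.11 = 7.654 d
Total t = 4.377 + 7.654 = 12.03 d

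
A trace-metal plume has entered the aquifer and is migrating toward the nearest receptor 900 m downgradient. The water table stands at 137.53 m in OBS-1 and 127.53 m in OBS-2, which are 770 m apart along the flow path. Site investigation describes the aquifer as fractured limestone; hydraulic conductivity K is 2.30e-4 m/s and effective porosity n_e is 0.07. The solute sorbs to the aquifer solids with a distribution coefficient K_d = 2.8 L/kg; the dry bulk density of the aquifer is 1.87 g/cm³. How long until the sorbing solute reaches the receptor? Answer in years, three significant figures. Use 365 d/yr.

Hydraulic gradient i = (137.53 − 127.53) / 770 = 10.00 / 770 = 0.01299
K = 2.30e-4 m/s × 86400 s/d = 19.87 m/d
Darcy flux q = K·i = 19.87 × 0.01299 = 0.2581 m/d
Average linear velocity = 0.2581 / 0.07 = 3.687 m/d
Retardation R = 1 + ρ_b·K_d/n = 1 + 1.87×2.8/0.07 = 75.80
Contaminant velocity v_c = v/R = 3.687/75.80 = 0.04864 m/d
t = L/v_c = 900/0.04864 = 18500 d
   = 18500/365 = 50.7 yr

50.7 years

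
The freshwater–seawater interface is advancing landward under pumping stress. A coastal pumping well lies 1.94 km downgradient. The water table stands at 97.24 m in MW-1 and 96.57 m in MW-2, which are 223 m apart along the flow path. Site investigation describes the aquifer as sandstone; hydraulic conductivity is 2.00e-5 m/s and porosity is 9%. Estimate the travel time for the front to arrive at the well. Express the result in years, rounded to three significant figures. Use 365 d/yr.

Hydraulic gradient i = (97.24 − 96.57) / 223 = 0.67 / 223 = 0.003004
K = 2.00e-5 m/s × 86400 s/d = 1.728 m/d
q = Ki = 1.728 × 0.003004 = 0.005192 m/d
v_s = q/n_e = 0.005192/0.09 = 0.05769 m/d
L = 1.94 km = 1940 m
t = L / v = 1940 / 0.05769 = 33630 d
   = 33630 / 365 = 92.1 yr

92.1 years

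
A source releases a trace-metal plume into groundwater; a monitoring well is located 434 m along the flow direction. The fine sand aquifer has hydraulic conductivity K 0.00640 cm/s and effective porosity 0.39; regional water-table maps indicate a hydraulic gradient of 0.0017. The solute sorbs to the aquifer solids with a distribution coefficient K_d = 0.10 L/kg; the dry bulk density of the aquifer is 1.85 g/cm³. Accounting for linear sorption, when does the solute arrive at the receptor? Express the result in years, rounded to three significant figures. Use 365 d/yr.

72.7 years

K = 0.00640 cm/s × 864 = 5.530 m/d
Specific discharge q = 5.530 × 0.0017 = 0.009400 m/d
v = Ki/n = 5.530·0.0017/0.39 = 0.02410 m/d
Retardation R = 1 + ρ_b·K_d/n = 1 + 1.85×0.10/0.39 = 1.474
Contaminant velocity v_c = v/R = 0.02410/1.474 = 0.01635 m/d
t = L/v_c = 434/0.01635 = 26550 d
   = 26550/365 = 72.7 yr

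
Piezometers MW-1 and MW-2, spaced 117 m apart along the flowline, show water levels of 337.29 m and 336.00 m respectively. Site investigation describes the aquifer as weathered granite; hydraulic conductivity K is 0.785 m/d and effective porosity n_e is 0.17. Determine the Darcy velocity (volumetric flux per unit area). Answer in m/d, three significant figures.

0.00866 m/d

Hydraulic gradient i = (337.29 − 336.00) / 117 = 1.29 / 117 = 0.01103
Darcy flux q = K·i = 0.785 × 0.01103 = 0.008655 m/d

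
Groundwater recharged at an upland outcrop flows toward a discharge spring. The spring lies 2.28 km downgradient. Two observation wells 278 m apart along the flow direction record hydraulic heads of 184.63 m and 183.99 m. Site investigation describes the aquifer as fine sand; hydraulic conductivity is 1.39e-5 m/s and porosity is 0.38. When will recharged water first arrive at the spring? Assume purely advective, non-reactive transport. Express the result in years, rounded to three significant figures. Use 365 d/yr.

Hydraulic gradient i = (184.63 − 183.99) / 278 = 0.64 / 278 = 0.002302
K = 1.39e-5 m/s × 86400 s/d = 1.201 m/d
Darcy flux q = K·i = 1.201 × 0.002302 = 0.002765 m/d
v_s = q/n_e = 0.002765/0.38 = 0.007276 m/d
L = 2.28 km = 2280 m
t = L / v = 2280 / 0.007276 = 313400 d
   = 313400 / 365 = 859 yr

859 years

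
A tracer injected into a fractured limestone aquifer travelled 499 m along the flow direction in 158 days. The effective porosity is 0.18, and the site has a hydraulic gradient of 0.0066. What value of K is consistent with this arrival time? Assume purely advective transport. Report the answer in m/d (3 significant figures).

v = L / t = 499 / 158 = 3.158 m/d
K = v · n / i = 3.158 × 0.18 / 0.0066 = 86.1 m/d

86.1 m/d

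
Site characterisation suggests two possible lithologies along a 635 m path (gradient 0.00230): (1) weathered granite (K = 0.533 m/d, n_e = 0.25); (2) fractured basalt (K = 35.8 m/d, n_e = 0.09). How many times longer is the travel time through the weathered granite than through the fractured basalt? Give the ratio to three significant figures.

Unit 1 (weathered granite): v = 0.533×0.0023/0.25 = 0.004904 m/d, t = 635/0.004904 = 129500 d
Unit 2 (fractured basalt): v = 35.8×0.0023/0.09 = 0.9149 m/d, t = 635/0.9149 = 694.1 d
t(weathered granite) / t(fractured basalt) = 129500/694.1 = 187

187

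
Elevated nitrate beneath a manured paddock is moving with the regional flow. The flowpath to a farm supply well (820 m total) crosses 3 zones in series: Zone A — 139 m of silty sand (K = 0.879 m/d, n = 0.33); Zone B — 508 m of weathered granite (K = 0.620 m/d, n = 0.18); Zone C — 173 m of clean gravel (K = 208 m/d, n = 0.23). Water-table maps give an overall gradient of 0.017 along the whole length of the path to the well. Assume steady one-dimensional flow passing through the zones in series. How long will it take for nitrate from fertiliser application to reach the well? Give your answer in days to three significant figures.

For zones in series the flux q is common to all zones; the equivalent conductivity is the harmonic (thickness-weighted) mean, K_eq = L_total / Σ(L_j/K_j).
Σ(L/K) = 139/0.879 + 508/0.620 + 173/208 = 158.1 + 819.4 + 0.8317 = 978.3 d
K_eq = L_total / Σ(L/K) = 820 / 978.3 = 0.8382 m/d
q = K_eq · i = 0.8382 × 0.017 = 0.01425 m/d (same in every zone)
Zone A: v = q/n = 0.01425/0.33 = 0.04318 m/d → t_A = 139/0.04318 = 3219 d
Zone B: v = q/n = 0.01425/0.18 = 0.07916 m/d → t_B = 508/0.07916 = 6417 d
Zone C: v = q/n = 0.01425/0.23 = 0.06195 m/d → t_C = 173/0.06195 = 2792 d
Total t = 3219 + 6417 + 2792 = 12430 d

12400 days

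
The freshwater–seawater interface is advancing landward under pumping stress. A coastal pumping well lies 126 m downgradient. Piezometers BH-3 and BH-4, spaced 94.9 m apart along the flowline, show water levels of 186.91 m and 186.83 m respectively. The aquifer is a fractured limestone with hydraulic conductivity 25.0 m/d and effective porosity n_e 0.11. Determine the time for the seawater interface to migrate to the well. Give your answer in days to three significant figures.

Hydraulic gradient i = (186.91 − 186.83) / 94.9 = 0.08 / 94.9 = 8.430e-4
Specific discharge q = 25.0 × 8.430e-4 = 0.02107 m/d
Seepage velocity v = q / n = 0.02107 / 0.11 = 0.1916 m/d
t = L / v = 126 / 0.1916 = 657.7 d

658 days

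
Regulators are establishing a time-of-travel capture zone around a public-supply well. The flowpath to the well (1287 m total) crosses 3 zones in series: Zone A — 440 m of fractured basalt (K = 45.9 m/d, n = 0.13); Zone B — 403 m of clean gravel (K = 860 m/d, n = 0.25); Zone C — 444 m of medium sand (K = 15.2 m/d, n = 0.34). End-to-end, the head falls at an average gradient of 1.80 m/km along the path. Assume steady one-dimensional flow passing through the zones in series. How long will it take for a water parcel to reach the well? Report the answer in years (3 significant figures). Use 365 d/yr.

14.3 years

Steady 1-D flow in series ⇒ the Darcy flux q is identical in every zone and the zone head losses add (resistances L/K in series).
Σ(L/K) = 440/45.9 + 403/860 + 444/15.2 = 9.586 + 0.4686 + 29.21 = 39.27 d
K_eq = L_total / Σ(L/K) = 1287 / 39.27 = 32.78 m/d
q = K_eq · i = 32.78 × 0.0018 = 0.05900 m/d (same in every zone)
Zone A: v = q/n = 0.05900/0.13 = 0.4538 m/d → t_A = 440/0.4538 = 969.5 d
Zone B: v = q/n = 0.05900/0.25 = 0.2360 m/d → t_B = 403/0.2360 = 1708 d
Zone C: v = q/n = 0.05900/0.34 = 0.1735 m/d → t_C = 444/0.1735 = 2559 d
Total t = 969.5 + 1708 + 2559 = 5236 d
   = 5236 / 365 = 14.3 yr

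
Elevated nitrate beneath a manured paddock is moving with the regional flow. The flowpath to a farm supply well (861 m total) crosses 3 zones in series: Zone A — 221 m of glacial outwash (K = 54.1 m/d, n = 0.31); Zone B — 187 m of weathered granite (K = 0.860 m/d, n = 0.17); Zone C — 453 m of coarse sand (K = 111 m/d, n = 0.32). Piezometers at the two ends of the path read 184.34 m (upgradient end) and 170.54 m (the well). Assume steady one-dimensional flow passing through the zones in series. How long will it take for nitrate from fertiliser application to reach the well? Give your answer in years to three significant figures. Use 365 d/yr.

Total head drop ΔH = 184.34 − 170.54 = 13.80 m
Continuity: the same q passes through each zone, so ΔH = q·Σ(L_j/K_j) — the zones act as resistances in series.
Σ(L/K) = 221/54.1 + 187/0.860 + 453/111 = 4.085 + 217.4 + 4.081 = 225.6 d
q = ΔH / Σ(L/K) = 13.80 / 225.6 = 0.06117 m/d (same in every zone)
Zone A: v = q/n = 0.06117/0.31 = 0.1973 m/d → t_A = 221/0.1973 = 1120 d
Zone B: v = q/n = 0.06117/0.17 = 0.3598 m/d → t_B = 187/0.3598 = 519.7 d
Zone C: v = q/n = 0.06117/0.32 = 0.1912 m/d → t_C = 453/0.1912 = 2370 d
Total t = 1120 + 519.7 + 2370 = 4010 d
   = 4010 / 365 = 11.0 yr

11.0 years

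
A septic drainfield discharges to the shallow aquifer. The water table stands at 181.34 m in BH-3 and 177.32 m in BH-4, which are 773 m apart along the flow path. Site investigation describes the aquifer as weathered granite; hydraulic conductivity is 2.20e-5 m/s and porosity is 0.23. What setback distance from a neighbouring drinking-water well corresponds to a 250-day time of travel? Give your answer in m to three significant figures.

10.7 m

Hydraulic gradient i = (181.34 − 177.32) / 773 = 4.02 / 773 = 0.005201
K = 2.20e-5 m/s × 86400 s/d = 1.901 m/d
Darcy flux q = K·i = 1.901 × 0.005201 = 0.009885 m/d
v_s = q/n_e = 0.009885/0.23 = 0.04298 m/d
L = v × T = 0.04298 × 250 = 10.74 m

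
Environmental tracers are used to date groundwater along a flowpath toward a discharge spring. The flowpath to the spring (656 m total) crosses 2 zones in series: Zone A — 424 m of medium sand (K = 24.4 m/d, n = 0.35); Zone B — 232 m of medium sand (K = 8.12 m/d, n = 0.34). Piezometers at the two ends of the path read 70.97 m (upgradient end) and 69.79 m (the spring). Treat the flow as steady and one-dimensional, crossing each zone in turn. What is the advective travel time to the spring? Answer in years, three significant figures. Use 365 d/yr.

Total head drop ΔH = 70.97 − 69.79 = 1.18 m
Steady 1-D flow in series ⇒ the Darcy flux q is identical in every zone and the zone head losses add (resistances L/K in series).
Σ(L/K) = 424/24.4 + 232/8.12 = 17.38 + 28.57 = 45.95 d
q = ΔH / Σ(L/K) = 1.18 / 45.95 = 0.02568 m/d (same in every zone)
Zone A: v = q/n = 0.02568/0.35 = 0.07337 m/d → t_A = 424/0.07337 = 5779 d
Zone B: v = q/n = 0.02568/0.34 = 0.07553 m/d → t_B = 232/0.07553 = 3072 d
Total t = 5779 + 3072 = 8850 d
   = 8850 / 365 = 24.2 yr

24.2 years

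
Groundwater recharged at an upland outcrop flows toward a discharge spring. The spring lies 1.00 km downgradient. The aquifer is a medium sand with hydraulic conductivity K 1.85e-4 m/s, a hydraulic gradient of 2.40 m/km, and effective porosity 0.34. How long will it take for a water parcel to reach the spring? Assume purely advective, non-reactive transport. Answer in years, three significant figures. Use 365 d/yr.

24.3 years

K = 1.85e-4 m/s × 86400 s/d = 15.98 m/d
q = Ki = 15.98 × 0.0024 = 0.03836 m/d
Seepage velocity v = q / n = 0.03836 / 0.34 = 0.1128 m/d
L = 1.00 km = 1000 m
t = L / v = 1000 / 0.1128 = 8863 d
   = 8863 / 365 = 24.3 yr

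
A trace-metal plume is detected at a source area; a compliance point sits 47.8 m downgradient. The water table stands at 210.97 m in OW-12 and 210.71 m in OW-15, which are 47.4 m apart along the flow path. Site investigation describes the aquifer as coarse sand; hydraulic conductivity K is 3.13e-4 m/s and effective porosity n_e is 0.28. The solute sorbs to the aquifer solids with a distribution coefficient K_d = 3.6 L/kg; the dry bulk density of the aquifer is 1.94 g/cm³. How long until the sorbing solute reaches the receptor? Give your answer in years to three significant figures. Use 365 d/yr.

Hydraulic gradient i = (210.97 − 210.71) / 47.4 = 0.26 / 47.4 = 0.005485
K = 3.13e-4 m/s × 86400 s/d = 27.04 m/d
Specific discharge q = 27.04 × 0.005485 = 0.1483 m/d
v = Ki/n = 27.04·0.005485/0.28 = 0.5298 m/d
Retardation R = 1 + ρ_b·K_d/n = 1 + 1.94×3.6/0.28 = 25.94
Contaminant velocity v_c = v/R = 0.5298/25.94 = 0.02042 m/d
t = L/v_c = 47.8/0.02042 = 2341 d
   = 2341/365 = 6.41 yr

6.41 years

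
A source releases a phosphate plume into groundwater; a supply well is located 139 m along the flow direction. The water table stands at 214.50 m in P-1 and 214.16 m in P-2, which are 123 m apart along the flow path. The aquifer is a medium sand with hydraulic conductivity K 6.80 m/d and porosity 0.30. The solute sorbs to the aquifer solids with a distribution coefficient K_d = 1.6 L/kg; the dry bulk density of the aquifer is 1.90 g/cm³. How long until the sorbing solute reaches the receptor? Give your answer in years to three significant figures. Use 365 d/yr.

67.7 years

Hydraulic gradient i = (214.50 − 214.16) / 123 = 0.34 / 123 = 0.002764
q = Ki = 6.80 × 0.002764 = 0.01880 m/d
Average linear velocity = 0.01880 / 0.30 = 0.06266 m/d
Retardation R = 1 + ρ_b·K_d/n = 1 + 1.90×1.6/0.30 = 11.13
Contaminant velocity v_c = v/R = 0.06266/11.13 = 0.005628 m/d
t = L/v_c = 139/0.005628 = 24700 d
   = 24700/365 = 67.7 yr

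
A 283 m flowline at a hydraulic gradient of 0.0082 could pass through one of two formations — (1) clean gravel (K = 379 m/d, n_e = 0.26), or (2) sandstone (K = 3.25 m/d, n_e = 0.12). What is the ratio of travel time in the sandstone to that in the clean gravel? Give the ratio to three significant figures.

53.8

Unit 1 (clean gravel): v = 379×0.0082/0.26 = 11.95 m/d, t = 283/11.95 = 23.68 d
Unit 2 (sandstone): v = 3.25×0.0082/0.12 = 0.2221 m/d, t = 283/0.2221 = 1274 d
t(sandstone) / t(clean gravel) = 1274/23.68 = 53.8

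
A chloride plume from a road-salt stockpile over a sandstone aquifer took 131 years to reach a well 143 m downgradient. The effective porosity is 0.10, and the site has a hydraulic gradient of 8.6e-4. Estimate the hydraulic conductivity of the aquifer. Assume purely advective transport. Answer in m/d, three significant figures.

t = 131 years = 47820 d
v = L / t = 143 / 47820 = 0.002991 m/d
K = v · n / i = 0.002991 × 0.10 / 8.6e-4 = 0.348 m/d

0.348 m/d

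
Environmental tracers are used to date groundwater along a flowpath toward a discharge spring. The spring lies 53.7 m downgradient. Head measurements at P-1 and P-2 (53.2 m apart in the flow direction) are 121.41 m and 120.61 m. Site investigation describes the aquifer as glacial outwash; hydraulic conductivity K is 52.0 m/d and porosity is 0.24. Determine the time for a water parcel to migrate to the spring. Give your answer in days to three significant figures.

16.5 days

Hydraulic gradient i = (121.41 − 120.61) / 53.2 = 0.80 / 53.2 = 0.01504
Darcy flux q = K·i = 52.0 × 0.01504 = 0.7820 m/d
v_s = q/n_e = 0.7820/0.24 = 3.258 m/d
t = L / v = 53.7 / 3.258 = 16.48 d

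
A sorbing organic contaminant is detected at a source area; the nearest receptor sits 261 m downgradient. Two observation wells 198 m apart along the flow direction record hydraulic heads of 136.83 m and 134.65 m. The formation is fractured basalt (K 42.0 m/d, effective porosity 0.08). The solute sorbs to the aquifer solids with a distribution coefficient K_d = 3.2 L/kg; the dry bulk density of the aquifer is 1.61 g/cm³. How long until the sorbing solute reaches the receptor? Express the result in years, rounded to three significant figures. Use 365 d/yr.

8.09 years

Hydraulic gradient i = (136.83 − 134.65) / 198 = 2.18 / 198 = 0.01101
q = Ki = 42.0 × 0.01101 = 0.4624 m/d
v_s = q/n_e = 0.4624/0.08 = 5.780 m/d
Retardation R = 1 + ρ_b·K_d/n = 1 + 1.61×3.2/0.08 = 65.40
Contaminant velocity v_c = v/R = 5.780/65.40 = 0.08838 m/d
t = L/v_c = 261/0.08838 = 2953 d
   = 2953/365 = 8.09 yr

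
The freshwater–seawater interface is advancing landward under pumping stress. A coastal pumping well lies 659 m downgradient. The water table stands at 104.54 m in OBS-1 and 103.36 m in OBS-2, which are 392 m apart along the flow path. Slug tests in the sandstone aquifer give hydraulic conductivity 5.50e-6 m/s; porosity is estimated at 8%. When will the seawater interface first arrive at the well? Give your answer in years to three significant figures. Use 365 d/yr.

Hydraulic gradient i = (104.54 − 103.36) / 392 = 1.18 / 392 = 0.003010
K = 5.50e-6 m/s × 86400 s/d = 0.4752 m/d
Specific discharge q = 0.4752 × 0.003010 = 0.001430 m/d
Average linear velocity = 0.001430 / 0.08 = 0.01788 m/d
t = L / v = 659 / 0.01788 = 36860 d
   = 36860 / 365 = 101 yr

101 years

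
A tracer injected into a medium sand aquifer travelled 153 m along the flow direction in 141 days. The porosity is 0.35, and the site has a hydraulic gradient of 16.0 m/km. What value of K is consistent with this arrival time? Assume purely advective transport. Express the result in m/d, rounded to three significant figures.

23.7 m/d

v = L / t = 153 / 141 = 1.085 m/d
K = v · n / i = 1.085 × 0.35 / 0.016 = 23.7 m/d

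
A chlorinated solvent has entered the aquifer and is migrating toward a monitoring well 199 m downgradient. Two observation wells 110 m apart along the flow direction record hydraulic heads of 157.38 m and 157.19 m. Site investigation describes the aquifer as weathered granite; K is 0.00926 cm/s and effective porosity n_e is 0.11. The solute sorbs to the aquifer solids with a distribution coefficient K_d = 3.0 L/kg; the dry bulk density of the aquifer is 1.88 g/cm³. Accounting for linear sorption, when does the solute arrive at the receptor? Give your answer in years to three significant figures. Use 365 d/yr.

227 years

Hydraulic gradient i = (157.38 − 157.19) / 110 = 0.19 / 110 = 0.001727
K = 0.00926 cm/s × 864 = 8.001 m/d
Specific discharge q = 8.001 × 0.001727 = 0.01382 m/d
v_s = q/n_e = 0.01382/0.11 = 0.1256 m/d
Retardation R = 1 + ρ_b·K_d/n = 1 + 1.88×3.0/0.11 = 52.27
Contaminant velocity v_c = v/R = 0.1256/52.27 = 0.002403 m/d
t = L/v_c = 199/0.002403 = 82800 d
   = 82800/365 = 227 yr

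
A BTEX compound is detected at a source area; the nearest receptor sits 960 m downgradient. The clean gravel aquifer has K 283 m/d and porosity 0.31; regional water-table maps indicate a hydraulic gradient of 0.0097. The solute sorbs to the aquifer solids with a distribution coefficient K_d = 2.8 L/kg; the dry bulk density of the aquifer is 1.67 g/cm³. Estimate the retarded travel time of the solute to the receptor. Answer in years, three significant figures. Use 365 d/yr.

q = Ki = 283 × 0.0097 = 2.745 m/d
v = Ki/n = 283·0.0097/0.31 = 8.855 m/d
Retardation R = 1 + ρ_b·K_d/n = 1 + 1.67×2.8/0.31 = 16.08
Contaminant velocity v_c = v/R = 8.855/16.08 = 0.5506 m/d
t = L/v_c = 960/0.5506 = 1744 d
   = 1744/365 = 4.78 yr

4.78 years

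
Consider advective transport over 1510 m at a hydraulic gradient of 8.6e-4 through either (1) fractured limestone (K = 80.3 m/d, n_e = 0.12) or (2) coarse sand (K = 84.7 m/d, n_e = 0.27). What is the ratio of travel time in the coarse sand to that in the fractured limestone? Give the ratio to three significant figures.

2.13

Unit 1 (fractured limestone): v = 80.3×8.6e-4/0.12 = 0.5755 m/d, t = 1510/0.5755 = 2624 d
Unit 2 (coarse sand): v = 84.7×8.6e-4/0.27 = 0.2698 m/d, t = 1510/0.2698 = 5597 d
t(coarse sand) / t(fractured limestone) = 5597/2624 = 2.13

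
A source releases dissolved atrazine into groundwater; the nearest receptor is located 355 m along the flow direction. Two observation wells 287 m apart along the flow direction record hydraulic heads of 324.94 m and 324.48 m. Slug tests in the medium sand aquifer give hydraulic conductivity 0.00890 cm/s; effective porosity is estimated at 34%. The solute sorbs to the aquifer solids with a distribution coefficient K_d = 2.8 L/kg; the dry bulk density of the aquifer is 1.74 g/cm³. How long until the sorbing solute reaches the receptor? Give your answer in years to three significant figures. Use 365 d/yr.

411 years

Hydraulic gradient i = (324.94 − 324.48) / 287 = 0.46 / 287 = 0.001603
K = 0.00890 cm/s × 864 = 7.690 m/d
Specific discharge q = 7.690 × 0.001603 = 0.01232 m/d
Average linear velocity = 0.01232 / 0.34 = 0.03625 m/d
Retardation R = 1 + ρ_b·K_d/n = 1 + 1.74×2.8/0.34 = 15.33
Contaminant velocity v_c = v/R = 0.03625/15.33 = 0.002365 m/d
t = L/v_c = 355/0.002365 = 150100 d
   = 150100/365 = 411 yr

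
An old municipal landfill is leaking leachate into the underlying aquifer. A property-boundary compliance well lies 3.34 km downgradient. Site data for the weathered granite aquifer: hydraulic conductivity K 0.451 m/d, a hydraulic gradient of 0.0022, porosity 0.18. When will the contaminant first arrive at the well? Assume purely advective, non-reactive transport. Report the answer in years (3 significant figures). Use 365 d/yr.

1660 years

q = Ki = 0.451 × 0.0022 = 9.922e-4 m/d
Average linear velocity = 9.922e-4 / 0.18 = 0.005512 m/d
L = 3.34 km = 3340 m
t = L / v = 3340 / 0.005512 = 605900 d
   = 605900 / 365 = 1660 yr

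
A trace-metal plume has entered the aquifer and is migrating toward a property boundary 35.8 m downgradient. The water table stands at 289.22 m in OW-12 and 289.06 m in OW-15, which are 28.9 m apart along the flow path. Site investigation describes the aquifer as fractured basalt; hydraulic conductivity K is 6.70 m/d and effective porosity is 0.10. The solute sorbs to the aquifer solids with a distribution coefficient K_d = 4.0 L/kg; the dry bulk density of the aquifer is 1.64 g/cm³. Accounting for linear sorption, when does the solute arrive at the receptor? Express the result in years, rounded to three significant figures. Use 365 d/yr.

Hydraulic gradient i = (289.22 − 289.06) / 28.9 = 0.16 / 28.9 = 0.005536
Specific discharge q = 6.70 × 0.005536 = 0.03709 m/d
v_s = q/n_e = 0.03709/0.10 = 0.3709 m/d
Retardation R = 1 + ρ_b·K_d/n = 1 + 1.64×4.0/0.10 = 66.60
Contaminant velocity v_c = v/R = 0.3709/66.60 = 0.005570 m/d
t = L/v_c = 35.8/0.005570 = 6428 d
   = 6428/365 = 17.6 yr

17.6 years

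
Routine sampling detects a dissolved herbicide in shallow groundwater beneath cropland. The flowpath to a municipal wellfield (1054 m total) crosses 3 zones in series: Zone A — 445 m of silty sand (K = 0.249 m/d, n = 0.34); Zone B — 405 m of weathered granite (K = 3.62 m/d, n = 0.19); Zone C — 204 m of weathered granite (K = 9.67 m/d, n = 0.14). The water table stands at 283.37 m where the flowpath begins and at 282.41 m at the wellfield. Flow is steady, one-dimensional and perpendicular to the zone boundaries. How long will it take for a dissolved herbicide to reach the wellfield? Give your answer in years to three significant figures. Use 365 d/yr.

Total head drop ΔH = 283.37 − 282.41 = 0.96 m
Steady 1-D flow in series ⇒ the Darcy flux q is identical in every zone and the zone head losses add (resistances L/K in series).
Σ(L/K) = 445/0.249 + 405/3.62 + 204/9.67 = 1787 + 111.9 + 21.10 = 1920 d
q = ΔH / Σ(L/K) = 0.96 / 1920 = 5.000e-4 m/d (same in every zone)
Zone A: v = q/n = 5.000e-4/0.34 = 0.001470 m/d → t_A = 445/0.001470 = 302600 d
Zone B: v = q/n = 5.000e-4/0.19 = 0.002631 m/d → t_B = 405/0.002631 = 153900 d
Zone C: v = q/n = 5.000e-4/0.14 = 0.003571 m/d → t_C = 204/0.003571 = 57120 d
Total t = 302600 + 153900 + 57120 = 513700 d
   = 513700 / 365 = 1410 yr

1410 years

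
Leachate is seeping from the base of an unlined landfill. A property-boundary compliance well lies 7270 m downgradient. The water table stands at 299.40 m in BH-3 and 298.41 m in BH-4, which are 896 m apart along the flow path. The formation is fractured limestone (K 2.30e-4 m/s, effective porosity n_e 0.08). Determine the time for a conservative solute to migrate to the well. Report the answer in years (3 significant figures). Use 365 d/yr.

Hydraulic gradient i = (299.40 − 298.41) / 896 = 0.99 / 896 = 0.001105
K = 2.30e-4 m/s × 86400 s/d = 19.87 m/d
q = Ki = 19.87 × 0.001105 = 0.02196 m/d
v_s = q/n_e = 0.02196/0.08 = 0.2745 m/d
t = L / v = 7270 / 0.2745 = 26490 d
   = 26490 / 365 = 72.6 yr

72.6 years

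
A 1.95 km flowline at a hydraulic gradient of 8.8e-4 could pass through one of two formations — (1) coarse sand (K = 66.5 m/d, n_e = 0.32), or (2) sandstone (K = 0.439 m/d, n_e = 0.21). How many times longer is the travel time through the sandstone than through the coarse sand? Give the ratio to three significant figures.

Unit 1 (coarse sand): v = 66.5×8.8e-4/0.32 = 0.1829 m/d, t = 1950/0.1829 = 10660 d
Unit 2 (sandstone): v = 0.439×8.8e-4/0.21 = 0.001840 m/d, t = 1950/0.001840 = 1.060e6 d
t(sandstone) / t(coarse sand) = 1.060e6/10660 = 99.4

99.4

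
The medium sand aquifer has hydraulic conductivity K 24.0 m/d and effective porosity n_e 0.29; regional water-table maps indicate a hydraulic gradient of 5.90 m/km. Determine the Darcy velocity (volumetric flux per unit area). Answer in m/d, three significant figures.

Darcy flux q = K·i = 24.0 × 0.0059 = 0.1416 m/d

0.142 m/d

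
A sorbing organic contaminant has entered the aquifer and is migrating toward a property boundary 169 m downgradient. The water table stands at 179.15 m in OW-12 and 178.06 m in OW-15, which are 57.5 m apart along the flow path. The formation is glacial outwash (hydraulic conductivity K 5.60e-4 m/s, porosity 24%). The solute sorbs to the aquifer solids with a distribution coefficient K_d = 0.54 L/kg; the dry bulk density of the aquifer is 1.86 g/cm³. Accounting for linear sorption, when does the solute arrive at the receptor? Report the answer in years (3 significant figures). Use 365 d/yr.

Hydraulic gradient i = (179.15 − 178.06) / 57.5 = 1.09 / 57.5 = 0.01896
K = 5.60e-4 m/s × 86400 s/d = 48.38 m/d
Darcy flux q = K·i = 48.38 × 0.01896 = 0.9172 m/d
Seepage velocity v = q / n = 0.9172 / 0.24 = 3.822 m/d
Retardation R = 1 + ρ_b·K_d/n = 1 + 1.86×0.54/0.24 = 5.185
Contaminant velocity v_c = v/R = 3.822/5.185 = 0.7371 m/d
t = L/v_c = 169/0.7371 = 229.3 d
   = 229.3/365 = 0.628 yr

0.628 years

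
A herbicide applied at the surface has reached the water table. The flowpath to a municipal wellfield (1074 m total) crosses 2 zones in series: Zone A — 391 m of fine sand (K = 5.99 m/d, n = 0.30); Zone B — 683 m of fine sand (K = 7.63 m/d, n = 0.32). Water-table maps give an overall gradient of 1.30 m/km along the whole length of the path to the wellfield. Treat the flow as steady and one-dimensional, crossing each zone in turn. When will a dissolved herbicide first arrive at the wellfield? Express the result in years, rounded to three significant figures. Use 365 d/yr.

Steady 1-D flow in series ⇒ the Darcy flux q is identical in every zone and the zone head losses add (resistances L/K in series).
Σ(L/K) = 391/5.99 + 683/7.63 = 65.28 + 89.52 = 154.8 d
K_eq = L_total / Σ(L/K) = 1074 / 154.8 = 6.938 m/d
q = K_eq · i = 6.938 × 0.0013 = 0.009020 m/d (same in every zone)
Zone A: v = q/n = 0.009020/0.30 = 0.03007 m/d → t_A = 391/0.03007 = 13000 d
Zone B: v = q/n = 0.009020/0.32 = 0.02819 m/d → t_B = 683/0.02819 = 24230 d
Total t = 13000 + 24230 = 37240 d
   = 37240 / 365 = 102 yr

102 years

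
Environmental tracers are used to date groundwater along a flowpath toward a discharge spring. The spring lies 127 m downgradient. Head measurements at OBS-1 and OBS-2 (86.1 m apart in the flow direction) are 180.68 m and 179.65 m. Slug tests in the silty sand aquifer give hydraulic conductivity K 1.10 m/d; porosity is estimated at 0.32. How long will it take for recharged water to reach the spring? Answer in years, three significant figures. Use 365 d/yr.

8.46 years

Hydraulic gradient i = (180.68 − 179.65) / 86.1 = 1.03 / 86.1 = 0.01196
q = Ki = 1.10 × 0.01196 = 0.01316 m/d
Average linear velocity = 0.01316 / 0.32 = 0.04112 m/d
t = L / v = 127 / 0.04112 = 3088 d
   = 3088 / 365 = 8.46 yr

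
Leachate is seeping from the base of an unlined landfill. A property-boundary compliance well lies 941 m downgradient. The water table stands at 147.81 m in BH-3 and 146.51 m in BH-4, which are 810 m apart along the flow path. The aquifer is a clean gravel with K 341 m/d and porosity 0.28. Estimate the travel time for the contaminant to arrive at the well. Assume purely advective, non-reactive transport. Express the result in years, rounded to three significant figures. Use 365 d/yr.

Hydraulic gradient i = (147.81 − 146.51) / 810 = 1.30 / 810 = 0.001605
q = Ki = 341 × 0.001605 = 0.5473 m/d
Average linear velocity = 0.5473 / 0.28 = 1.955 m/d
t = L / v = 941 / 1.955 = 481.4 d
   = 481.4 / 365 = 1.32 yr

1.32 years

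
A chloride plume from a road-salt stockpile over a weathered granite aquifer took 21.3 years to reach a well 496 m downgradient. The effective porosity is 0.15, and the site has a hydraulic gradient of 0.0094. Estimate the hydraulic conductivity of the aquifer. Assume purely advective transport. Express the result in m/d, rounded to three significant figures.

1.02 m/d

t = 21.3 years = 7775 d
v = L / t = 496 / 7775 = 0.06380 m/d
K = v · n / i = 0.06380 × 0.15 / 0.0094 = 1.02 m/d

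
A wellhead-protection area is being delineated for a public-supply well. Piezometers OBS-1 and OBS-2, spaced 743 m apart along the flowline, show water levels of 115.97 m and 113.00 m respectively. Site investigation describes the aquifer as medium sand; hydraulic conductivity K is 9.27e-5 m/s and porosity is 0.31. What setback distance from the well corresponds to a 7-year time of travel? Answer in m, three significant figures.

Hydraulic gradient i = (115.97 − 113.00) / 743 = 2.97 / 743 = 0.003997
K = 9.27e-5 m/s × 86400 s/d = 8.009 m/d
Darcy flux q = K·i = 8.009 × 0.003997 = 0.03202 m/d
v_s = q/n_e = 0.03202/0.31 = 0.1033 m/d
T = 7 yr × 365 = 2555 d
L = v × T = 0.1033 × 2555 = 263.9 m

264 m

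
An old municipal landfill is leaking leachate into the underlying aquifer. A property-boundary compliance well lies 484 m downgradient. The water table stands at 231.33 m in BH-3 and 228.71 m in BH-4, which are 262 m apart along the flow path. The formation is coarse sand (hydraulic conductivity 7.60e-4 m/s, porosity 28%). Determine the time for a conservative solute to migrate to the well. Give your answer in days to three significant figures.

Hydraulic gradient i = (231.33 − 228.71) / 262 = 2.62 / 262 = 0.01000
K = 7.60e-4 m/s × 86400 s/d = 65.66 m/d
Darcy flux q = K·i = 65.66 × 0.01000 = 0.6566 m/d
v_s = q/n_e = 0.6566/0.28 = 2.345 m/d
t = L / v = 484 / 2.345 = 206.4 d

206 days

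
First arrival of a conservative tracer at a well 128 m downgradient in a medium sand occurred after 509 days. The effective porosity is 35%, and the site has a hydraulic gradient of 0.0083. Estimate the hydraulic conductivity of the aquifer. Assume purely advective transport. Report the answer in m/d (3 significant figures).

v = L / t = 128 / 509 = 0.2515 m/d
K = v · n / i = 0.2515 × 0.35 / 0.0083 = 10.6 m/d

10.6 m/d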